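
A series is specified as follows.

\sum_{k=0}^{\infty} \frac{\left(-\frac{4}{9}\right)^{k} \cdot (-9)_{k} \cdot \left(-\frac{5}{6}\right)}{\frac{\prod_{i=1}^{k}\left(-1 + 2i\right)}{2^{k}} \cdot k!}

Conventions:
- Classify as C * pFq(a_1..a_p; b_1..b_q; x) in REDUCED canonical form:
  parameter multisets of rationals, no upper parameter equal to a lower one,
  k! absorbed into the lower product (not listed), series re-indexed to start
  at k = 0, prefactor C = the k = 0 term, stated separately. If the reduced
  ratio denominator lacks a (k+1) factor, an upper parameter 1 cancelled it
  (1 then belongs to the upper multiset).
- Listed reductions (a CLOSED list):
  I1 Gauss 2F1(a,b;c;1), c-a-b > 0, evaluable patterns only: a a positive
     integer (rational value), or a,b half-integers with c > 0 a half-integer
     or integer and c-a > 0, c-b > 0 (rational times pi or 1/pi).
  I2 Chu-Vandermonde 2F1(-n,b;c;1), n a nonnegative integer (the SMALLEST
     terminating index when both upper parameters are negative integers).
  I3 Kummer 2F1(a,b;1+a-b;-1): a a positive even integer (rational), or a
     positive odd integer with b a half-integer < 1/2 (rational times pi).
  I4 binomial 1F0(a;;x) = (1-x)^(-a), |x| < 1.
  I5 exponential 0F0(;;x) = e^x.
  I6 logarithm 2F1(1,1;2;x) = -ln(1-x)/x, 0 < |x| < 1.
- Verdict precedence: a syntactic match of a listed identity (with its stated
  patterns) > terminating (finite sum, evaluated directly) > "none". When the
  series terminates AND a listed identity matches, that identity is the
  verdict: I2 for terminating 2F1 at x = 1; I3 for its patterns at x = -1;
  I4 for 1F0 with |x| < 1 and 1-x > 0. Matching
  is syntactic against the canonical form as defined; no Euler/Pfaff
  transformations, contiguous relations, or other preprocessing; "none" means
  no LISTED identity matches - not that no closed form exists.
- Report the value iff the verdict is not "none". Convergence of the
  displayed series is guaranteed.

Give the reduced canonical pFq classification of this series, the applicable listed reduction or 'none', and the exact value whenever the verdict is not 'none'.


Prefactor -\frac{5}{6}, argument -\frac{4}{9}: 1F1 with upper {-9} over lower {\frac{1}{2}}. Verdict: terminating. (-9)_k vanishes past k = 9, leaving a 10-term sum, computed directly. Sum: -\frac{62056913778728125}{3204068948198118}.

Structural cue: t_0 = -\frac{5}{6} here, and the lower odd product (prefactor -5/6) is 2^k (1/2)_k.
Term ratio: r(k) = -\frac{4}{9} * (k-9) / [(k+\frac{1}{2}) (k+1)] - poly over poly, x = -\frac{4}{9} from leading terms; C = -\frac{5}{6} at k = 0.


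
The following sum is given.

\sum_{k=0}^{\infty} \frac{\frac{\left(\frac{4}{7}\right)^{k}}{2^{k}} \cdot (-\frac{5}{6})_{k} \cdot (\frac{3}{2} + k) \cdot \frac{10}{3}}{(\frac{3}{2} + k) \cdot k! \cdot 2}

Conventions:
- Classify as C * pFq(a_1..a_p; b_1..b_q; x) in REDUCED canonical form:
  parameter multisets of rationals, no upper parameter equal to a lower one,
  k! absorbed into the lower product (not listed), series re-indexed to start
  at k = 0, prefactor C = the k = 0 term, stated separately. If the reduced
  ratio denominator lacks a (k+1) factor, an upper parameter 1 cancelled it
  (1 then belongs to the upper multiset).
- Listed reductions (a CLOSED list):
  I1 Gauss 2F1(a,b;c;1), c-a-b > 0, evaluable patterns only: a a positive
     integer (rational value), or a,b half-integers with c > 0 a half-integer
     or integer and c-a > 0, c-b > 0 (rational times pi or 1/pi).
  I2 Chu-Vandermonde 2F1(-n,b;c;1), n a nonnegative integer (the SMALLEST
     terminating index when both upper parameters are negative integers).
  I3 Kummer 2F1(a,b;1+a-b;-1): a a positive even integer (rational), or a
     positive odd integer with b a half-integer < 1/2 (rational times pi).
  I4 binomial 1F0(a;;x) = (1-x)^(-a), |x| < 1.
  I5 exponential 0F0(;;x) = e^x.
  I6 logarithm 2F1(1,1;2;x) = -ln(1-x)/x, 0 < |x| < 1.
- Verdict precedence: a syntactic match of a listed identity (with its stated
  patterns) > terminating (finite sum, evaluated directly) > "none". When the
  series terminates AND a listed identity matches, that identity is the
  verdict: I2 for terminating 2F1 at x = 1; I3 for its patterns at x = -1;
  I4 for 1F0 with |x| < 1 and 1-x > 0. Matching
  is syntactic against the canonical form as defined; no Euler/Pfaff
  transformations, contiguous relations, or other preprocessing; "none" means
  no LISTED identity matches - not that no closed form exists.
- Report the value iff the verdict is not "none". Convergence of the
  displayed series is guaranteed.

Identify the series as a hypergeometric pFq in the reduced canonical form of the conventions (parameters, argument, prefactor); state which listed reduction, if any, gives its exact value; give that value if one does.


At argument \frac{2}{7}: a 1F0 with upper {-\frac{5}{6}}, lower {-}, scaled by C = \frac{5}{3}. Verdict: binomial (I4) applies (the 1F0 binomial series: exponent 5/6, x = \frac{2}{7}). Its exact value is \frac{5}{3} \cdot \left(\frac{5}{7}\right)^{\frac{5}{6}}.

Key observation: t_0 being \frac{5}{3}, the constant factors (prefactor 5/3) combine into one prefactor.
Adjacent-term ratio: r(k) = \frac{2}{7} * (k-\frac{5}{6}) / [(k+1)] - poly over poly, x = \frac{2}{7} from leading terms; C = \frac{5}{3} at k = 0.


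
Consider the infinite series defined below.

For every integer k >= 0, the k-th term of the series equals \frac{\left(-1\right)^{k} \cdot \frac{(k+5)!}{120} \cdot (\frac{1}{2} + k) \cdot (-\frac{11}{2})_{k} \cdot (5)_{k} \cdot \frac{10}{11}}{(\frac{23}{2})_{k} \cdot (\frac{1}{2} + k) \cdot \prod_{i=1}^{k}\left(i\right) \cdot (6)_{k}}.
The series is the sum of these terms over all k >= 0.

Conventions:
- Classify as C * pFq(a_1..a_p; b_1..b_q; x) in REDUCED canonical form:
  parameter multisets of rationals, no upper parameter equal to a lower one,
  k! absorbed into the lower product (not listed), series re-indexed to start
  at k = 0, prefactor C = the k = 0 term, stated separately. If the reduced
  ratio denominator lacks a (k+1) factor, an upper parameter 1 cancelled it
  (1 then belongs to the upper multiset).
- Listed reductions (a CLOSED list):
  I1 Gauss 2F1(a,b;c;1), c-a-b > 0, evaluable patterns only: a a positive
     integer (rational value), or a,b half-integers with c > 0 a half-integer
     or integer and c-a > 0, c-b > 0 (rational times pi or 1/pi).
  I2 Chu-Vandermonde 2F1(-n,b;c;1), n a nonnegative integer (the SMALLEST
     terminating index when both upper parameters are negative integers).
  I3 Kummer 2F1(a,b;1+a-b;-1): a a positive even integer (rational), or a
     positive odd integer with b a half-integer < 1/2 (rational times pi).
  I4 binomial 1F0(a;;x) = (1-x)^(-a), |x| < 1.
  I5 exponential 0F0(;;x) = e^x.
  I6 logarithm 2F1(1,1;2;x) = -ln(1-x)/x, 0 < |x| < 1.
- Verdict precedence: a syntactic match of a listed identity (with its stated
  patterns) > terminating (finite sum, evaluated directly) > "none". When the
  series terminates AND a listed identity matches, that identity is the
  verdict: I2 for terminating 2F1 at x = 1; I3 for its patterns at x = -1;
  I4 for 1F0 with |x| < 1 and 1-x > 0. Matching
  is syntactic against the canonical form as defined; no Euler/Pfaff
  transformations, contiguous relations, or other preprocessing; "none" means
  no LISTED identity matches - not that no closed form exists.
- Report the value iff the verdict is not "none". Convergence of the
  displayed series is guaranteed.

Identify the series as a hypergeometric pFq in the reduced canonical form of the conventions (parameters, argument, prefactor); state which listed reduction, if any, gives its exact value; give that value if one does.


This is \frac{10}{11} * 2F1(-\frac{11}{2}, 5; \frac{23}{2}; -1) in reduced canonical form. Verdict at x = -1: Kummer (I3) matches (x = -1; c = \frac{23}{2} equals 1+a-b for upper {-\frac{11}{2}, 5}: listed pattern). Its exact value is \frac{19840275}{8388608} \cdot \pi.

Structural cue: x = -1 and the product of the first k integers (prefactor 10/11) is k!.
Ratio: r(k) = -1 * (k-\frac{11}{2}) (k+5) / [(k+\frac{23}{2}) (k+1)] - rational; roots negated = parameters, x = -1, C = \frac{10}{11}.


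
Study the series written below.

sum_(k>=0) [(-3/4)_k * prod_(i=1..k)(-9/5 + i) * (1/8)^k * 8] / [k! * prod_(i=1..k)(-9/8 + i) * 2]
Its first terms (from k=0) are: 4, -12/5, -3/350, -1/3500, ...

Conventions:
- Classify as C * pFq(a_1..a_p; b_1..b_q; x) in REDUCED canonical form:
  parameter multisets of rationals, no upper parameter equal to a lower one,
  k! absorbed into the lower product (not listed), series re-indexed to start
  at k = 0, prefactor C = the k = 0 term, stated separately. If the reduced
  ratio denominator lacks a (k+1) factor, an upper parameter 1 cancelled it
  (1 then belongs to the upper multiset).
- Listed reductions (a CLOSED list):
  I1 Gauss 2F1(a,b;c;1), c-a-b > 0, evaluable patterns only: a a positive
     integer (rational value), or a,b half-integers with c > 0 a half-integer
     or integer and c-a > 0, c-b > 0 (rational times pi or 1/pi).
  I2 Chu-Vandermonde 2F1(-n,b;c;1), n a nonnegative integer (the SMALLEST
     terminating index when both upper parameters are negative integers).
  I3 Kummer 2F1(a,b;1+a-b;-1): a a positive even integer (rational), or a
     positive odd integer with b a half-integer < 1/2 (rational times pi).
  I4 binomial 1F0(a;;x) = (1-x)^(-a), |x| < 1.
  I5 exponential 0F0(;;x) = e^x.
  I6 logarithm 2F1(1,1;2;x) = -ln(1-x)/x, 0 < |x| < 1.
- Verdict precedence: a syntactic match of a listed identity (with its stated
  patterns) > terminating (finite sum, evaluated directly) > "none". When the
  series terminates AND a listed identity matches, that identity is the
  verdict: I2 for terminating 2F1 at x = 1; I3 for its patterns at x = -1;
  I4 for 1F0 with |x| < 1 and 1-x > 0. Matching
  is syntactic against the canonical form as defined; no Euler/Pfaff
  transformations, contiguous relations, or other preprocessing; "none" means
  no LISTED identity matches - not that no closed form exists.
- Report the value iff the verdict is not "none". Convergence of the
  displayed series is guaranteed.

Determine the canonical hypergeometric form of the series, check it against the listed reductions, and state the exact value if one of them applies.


The series (x = 1/8) is 2F1: upper {-4/5, -3/4}, lower {-1/8}, prefactor 4. Verdict: none. No listed pattern accepts 2F1(-4/5, -3/4; -1/8; 1/8).

Key step: x = (1/8) and the constant factors (prefactor 4) combine into one prefactor.
Adjacent-term ratio: r(k) = (1/8) * (k-4/5) (k-3/4) / [(k-1/8) (k+1)] - poly over poly, x = (1/8) from leading terms; C = 4 at k = 0.


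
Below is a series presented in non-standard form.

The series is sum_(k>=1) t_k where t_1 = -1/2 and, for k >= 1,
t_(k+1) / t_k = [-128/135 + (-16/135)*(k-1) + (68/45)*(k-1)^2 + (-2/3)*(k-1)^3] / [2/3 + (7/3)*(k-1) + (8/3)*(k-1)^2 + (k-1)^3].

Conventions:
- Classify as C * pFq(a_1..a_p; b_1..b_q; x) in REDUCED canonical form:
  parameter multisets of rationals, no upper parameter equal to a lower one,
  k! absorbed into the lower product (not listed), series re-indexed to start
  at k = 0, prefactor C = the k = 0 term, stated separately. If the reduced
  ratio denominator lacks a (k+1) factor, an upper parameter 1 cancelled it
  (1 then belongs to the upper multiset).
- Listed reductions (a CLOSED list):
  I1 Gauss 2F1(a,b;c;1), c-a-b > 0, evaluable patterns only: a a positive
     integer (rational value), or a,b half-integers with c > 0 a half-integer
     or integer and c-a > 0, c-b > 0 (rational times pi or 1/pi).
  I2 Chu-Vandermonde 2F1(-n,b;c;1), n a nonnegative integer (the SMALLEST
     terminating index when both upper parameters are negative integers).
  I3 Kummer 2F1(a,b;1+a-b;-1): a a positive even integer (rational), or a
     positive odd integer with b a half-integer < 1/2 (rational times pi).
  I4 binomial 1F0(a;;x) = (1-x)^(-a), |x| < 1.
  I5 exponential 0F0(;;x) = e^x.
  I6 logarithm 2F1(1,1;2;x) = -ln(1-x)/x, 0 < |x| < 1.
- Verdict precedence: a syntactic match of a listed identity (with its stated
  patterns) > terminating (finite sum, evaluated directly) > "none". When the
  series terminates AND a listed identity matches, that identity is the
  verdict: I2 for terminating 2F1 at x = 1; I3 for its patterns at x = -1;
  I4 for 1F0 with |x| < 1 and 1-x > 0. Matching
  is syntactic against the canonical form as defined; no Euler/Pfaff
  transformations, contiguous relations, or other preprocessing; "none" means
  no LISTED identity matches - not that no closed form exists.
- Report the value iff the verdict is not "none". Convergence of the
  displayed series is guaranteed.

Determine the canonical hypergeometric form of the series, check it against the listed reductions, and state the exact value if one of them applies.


Classification (C = -1/2): 2F1 with upper {-8/5, -4/3}, lower {1}, argument x = -2/3. Verdict: none - at argument -2/3 the multisets {-8/5, -4/3} ; {1} match no listed identity.

The tell: t_0 being -1/2, roots of the ratio polynomials (C = -1/2, x = -2/3) are the negated parameters.
Adjacent-term ratio: r(k) = (-2/3) * (k-8/5) (k-4/3) / [(k+1) (k+1)] - rational; roots negated = parameters, x = (-2/3), C = -1/2.


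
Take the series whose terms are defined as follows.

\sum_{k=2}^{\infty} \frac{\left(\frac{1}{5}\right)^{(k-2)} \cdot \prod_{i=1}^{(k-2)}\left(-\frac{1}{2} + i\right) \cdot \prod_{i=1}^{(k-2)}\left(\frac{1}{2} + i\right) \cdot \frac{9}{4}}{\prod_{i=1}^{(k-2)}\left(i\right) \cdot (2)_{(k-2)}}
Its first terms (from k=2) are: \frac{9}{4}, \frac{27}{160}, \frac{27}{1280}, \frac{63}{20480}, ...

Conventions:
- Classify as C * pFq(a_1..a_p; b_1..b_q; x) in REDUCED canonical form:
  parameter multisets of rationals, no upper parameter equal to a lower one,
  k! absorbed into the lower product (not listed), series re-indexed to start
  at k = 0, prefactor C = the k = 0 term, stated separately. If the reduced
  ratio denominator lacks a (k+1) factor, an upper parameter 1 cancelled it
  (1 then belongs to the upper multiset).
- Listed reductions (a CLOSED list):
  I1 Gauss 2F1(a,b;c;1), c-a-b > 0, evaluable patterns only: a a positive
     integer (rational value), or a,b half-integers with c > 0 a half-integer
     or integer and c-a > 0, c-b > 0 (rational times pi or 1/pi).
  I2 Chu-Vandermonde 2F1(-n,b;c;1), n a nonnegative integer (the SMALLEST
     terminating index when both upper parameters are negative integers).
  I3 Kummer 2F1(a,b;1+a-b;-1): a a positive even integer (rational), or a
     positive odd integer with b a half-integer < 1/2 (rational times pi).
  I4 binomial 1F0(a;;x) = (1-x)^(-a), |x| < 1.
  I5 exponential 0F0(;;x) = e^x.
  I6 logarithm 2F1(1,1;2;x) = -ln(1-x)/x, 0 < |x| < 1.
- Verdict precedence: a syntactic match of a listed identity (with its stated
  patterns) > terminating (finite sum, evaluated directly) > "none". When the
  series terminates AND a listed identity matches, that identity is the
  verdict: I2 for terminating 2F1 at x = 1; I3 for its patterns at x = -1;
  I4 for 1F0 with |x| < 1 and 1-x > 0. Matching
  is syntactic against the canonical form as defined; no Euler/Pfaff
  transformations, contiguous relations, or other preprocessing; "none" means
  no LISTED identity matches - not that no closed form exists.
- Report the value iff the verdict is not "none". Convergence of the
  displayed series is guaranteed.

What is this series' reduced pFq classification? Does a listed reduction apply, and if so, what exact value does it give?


First insight: t_0 = \frac{9}{4} here, and the running product (prefactor 9/4) telescopes to a rising factorial.
Consecutive-term ratio: r(k) = \frac{1}{5} * (k+\frac{1}{2}) (k+\frac{3}{2}) / [(k+2) (k+1)] - rational in k, leading ratio \frac{1}{5}; with t_0 = \frac{9}{4}, classification follows.

Reduced: x = \frac{1}{5}, 2F1, upper = {\frac{1}{2}, \frac{3}{2}}, lower = {2}, C = \frac{9}{4}. Verdict: none - this 2F1 at x = \frac{1}{5} matches no listed pattern, and upper {\frac{1}{2}, \frac{3}{2}} holds no stopper.


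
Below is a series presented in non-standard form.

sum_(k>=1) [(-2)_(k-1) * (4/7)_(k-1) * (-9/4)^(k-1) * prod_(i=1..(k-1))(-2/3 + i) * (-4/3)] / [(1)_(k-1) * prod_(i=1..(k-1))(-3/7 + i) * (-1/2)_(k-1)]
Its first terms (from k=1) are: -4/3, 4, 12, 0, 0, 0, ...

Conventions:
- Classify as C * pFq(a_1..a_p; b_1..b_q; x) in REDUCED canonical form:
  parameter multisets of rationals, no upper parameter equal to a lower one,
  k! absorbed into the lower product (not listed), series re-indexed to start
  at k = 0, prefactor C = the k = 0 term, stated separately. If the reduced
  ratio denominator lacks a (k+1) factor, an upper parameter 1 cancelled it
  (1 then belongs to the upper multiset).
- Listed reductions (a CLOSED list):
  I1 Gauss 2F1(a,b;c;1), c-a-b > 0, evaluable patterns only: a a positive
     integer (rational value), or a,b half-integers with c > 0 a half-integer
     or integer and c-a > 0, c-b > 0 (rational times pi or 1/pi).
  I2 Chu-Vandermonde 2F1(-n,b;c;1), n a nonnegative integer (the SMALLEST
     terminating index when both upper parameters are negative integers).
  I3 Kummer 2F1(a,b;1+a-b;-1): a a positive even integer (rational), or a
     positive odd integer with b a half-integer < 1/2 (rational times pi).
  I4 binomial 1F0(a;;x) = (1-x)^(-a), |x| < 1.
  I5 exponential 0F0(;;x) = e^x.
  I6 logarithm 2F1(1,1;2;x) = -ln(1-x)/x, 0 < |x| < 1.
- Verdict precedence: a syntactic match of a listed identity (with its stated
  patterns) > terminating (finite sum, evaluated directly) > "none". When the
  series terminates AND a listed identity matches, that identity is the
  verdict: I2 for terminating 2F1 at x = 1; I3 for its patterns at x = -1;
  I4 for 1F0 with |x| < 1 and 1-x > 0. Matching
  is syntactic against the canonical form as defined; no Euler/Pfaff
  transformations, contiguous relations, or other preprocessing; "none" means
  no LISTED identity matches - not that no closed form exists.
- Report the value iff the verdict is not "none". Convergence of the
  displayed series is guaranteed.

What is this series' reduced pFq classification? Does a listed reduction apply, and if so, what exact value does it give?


Classification (C = -4/3): 2F1 with upper {-2, 1/3}, lower {-1/2}, argument x = -9/4. Verdict: terminating (-2 upstairs). 3 nonzero terms in all; added directly. Exact value: 44/3.

Key observation: t_0 = -4/3 here, and the parameter 4/7 appears in both the upper and lower lists and cancels.
Ratio: r(k) = (-9/4) * (k-2) (k+1/3) / [(k-1/2) (k+1)] - rational; roots negated = parameters, x = (-9/4), C = -4/3.


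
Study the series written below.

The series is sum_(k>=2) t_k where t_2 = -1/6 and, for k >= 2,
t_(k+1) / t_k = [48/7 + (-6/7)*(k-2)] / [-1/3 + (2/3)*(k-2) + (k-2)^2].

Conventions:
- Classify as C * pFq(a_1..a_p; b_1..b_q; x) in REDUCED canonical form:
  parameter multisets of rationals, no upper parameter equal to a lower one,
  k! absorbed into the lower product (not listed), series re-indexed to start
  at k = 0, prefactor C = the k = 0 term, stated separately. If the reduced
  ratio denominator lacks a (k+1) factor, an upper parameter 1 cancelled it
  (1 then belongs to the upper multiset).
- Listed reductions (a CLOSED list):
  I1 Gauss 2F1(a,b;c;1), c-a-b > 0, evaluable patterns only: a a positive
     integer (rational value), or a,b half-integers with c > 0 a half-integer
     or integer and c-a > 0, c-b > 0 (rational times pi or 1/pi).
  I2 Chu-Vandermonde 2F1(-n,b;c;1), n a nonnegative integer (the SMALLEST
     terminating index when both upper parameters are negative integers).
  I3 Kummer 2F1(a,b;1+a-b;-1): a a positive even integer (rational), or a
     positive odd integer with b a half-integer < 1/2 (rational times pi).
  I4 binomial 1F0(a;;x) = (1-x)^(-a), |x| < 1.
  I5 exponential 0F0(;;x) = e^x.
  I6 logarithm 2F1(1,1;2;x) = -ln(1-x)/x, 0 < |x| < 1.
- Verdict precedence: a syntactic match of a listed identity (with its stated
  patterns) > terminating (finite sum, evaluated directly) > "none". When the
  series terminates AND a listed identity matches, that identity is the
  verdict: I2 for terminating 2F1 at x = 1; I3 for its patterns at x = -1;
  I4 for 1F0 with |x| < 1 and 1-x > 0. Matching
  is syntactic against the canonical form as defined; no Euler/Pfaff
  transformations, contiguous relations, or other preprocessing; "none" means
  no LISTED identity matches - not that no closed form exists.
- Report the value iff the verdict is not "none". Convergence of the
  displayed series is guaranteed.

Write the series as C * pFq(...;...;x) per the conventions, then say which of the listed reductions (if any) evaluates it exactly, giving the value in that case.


Prefactor -1/6, argument -6/7: 1F1 with upper {-8} over lower {-1/3}. Verdict: terminating (-8 upstairs). 9 nonzero terms in all; added directly. Sum: 47815284550307/1131918676350.

Key observation: x = (-6/7) and factor the ratio over Q (prefactor -1/6): negated roots = parameters.
Term ratio: r(k) = (-6/7) * (k-8) / [(k-1/3) (k+1)] - rational in k. x = (-6/7); t_0 = -1/6; negate the roots.


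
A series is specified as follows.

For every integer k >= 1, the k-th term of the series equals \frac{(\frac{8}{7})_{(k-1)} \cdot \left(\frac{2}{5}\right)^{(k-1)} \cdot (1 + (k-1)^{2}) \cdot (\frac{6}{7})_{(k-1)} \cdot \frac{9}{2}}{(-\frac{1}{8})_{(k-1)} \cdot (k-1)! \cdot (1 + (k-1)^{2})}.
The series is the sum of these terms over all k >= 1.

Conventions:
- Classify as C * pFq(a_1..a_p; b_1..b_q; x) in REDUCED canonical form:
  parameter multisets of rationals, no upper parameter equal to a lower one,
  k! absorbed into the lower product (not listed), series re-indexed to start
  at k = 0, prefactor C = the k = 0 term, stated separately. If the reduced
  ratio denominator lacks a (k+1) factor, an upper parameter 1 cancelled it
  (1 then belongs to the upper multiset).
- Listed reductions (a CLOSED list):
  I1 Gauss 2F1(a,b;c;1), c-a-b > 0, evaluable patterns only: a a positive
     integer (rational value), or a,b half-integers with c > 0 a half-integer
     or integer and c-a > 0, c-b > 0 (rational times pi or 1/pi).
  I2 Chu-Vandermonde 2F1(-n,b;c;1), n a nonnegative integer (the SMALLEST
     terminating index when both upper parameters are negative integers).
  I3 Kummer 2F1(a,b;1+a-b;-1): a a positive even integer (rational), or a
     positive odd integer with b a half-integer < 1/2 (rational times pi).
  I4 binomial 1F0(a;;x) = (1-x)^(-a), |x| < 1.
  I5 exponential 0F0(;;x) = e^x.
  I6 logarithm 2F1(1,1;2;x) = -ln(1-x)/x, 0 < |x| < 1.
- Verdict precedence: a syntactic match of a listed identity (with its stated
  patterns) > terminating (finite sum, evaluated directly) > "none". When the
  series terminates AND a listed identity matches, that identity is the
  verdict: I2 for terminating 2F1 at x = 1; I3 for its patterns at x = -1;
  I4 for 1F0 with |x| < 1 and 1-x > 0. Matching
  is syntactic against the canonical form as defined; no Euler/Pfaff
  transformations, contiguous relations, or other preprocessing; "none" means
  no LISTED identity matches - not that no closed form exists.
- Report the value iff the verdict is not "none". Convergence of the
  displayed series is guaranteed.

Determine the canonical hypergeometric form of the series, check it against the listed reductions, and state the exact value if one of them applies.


x = \frac{2}{5} here; the reduced form reads 2F1, upper {\frac{6}{7}, \frac{8}{7}}, lower {-\frac{1}{8}}, C = \frac{9}{2}. Verdict: none (x = \frac{2}{5}): each listed identity misses the multisets {\frac{6}{7}, \frac{8}{7}} ; {-\frac{1}{8}}.

First insight: with t_0 = \frac{9}{2}, striking the common factor k^2 + 1 reduces the term (prefactor 9/2).
Ratio: r(k) = \frac{2}{5} * (k+\frac{6}{7}) (k+\frac{8}{7}) / [(k-\frac{1}{8}) (k+1)] ; factor over Q: parameters, x = \frac{2}{5}, and C = \frac{9}{2}.


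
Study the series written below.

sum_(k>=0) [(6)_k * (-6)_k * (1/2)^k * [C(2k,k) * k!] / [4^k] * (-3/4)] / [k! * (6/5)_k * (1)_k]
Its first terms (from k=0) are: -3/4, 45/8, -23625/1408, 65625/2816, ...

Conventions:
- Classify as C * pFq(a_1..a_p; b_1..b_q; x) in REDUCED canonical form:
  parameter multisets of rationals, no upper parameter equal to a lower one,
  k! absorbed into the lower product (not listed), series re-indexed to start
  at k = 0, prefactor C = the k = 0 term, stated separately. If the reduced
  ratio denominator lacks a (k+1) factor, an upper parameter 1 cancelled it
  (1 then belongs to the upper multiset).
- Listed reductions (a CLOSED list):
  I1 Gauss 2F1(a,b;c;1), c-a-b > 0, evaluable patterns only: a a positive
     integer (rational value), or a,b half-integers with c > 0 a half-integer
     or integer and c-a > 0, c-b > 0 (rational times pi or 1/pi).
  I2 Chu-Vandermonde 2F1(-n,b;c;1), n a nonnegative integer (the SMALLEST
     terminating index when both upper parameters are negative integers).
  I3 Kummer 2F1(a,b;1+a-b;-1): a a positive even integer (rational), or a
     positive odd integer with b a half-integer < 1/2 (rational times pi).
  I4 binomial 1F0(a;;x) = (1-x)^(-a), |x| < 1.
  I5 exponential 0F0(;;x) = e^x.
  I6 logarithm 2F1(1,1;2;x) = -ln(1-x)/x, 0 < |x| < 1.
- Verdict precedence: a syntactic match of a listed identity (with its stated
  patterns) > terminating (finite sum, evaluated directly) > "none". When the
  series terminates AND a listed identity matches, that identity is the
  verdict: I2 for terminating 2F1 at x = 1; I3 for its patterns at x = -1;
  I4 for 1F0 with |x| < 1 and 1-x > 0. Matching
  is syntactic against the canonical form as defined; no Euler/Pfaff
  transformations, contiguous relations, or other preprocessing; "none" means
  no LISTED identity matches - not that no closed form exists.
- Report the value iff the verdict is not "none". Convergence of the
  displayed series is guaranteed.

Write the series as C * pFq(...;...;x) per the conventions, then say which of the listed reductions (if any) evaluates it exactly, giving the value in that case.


Classification (C = -3/4): 3F2 with upper {-6, 1/2, 6}, lower {1, 6/5}, argument x = 1/2. Verdict: terminating. (-6)_k vanishes past k = 6, leaving a 7-term sum, computed directly. Exact value: -191372193/2324168704.

The tell: with t_0 = -3/4, C(2k,k) (C = -3/4, x = 1/2) equals 4^k (1/2)_k / k!.
Step ratio: r(k) = (1/2) * (k-6) (k+1/2) (k+6) / [(k+1) (k+6/5) (k+1)] - poly over poly, x = (1/2) from leading terms; C = -3/4 at k = 0.


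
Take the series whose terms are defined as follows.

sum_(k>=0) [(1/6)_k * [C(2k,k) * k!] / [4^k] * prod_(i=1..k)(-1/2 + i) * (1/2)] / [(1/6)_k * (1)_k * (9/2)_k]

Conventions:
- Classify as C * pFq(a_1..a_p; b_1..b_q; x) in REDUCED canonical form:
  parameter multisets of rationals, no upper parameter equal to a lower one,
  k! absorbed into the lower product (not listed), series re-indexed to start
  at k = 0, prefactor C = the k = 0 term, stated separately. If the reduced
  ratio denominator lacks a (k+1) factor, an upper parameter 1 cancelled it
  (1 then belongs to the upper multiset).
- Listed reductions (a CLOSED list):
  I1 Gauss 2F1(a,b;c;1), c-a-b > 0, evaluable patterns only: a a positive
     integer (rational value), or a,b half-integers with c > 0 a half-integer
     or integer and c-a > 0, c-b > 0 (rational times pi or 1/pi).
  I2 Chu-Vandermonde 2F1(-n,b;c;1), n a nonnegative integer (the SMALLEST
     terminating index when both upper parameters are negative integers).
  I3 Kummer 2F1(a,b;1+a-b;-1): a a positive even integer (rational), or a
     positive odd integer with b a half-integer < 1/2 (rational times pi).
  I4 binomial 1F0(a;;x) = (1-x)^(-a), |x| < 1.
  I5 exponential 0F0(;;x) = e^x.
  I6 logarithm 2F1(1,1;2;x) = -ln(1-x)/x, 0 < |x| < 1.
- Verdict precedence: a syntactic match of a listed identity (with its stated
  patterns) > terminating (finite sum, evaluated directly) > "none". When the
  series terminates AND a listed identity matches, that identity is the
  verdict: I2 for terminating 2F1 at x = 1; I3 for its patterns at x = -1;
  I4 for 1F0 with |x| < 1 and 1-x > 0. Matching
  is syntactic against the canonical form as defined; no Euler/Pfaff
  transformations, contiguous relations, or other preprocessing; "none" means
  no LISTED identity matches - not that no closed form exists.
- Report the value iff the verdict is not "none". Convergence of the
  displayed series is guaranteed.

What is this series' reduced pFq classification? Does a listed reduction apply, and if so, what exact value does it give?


The series (x = 1) is 2F1: upper {1/2, 1/2}, lower {9/2}, prefactor 1/2. Verdict: the half-integer Gauss pattern (I1) matches (x = 1; upper {1/2, 1/2} half-integers, c = 9/2 in the evaluable pattern). Exact value: (175/1024) * pi.

Key observation: x = 1 and the parameter 1/6 appears in both the upper and lower lists and cancels.
Step ratio: r(k) = 1 * (k+1/2) (k+1/2) / [(k+9/2) (k+1)] - rational; roots negated = parameters, x = 1, C = 1/2.


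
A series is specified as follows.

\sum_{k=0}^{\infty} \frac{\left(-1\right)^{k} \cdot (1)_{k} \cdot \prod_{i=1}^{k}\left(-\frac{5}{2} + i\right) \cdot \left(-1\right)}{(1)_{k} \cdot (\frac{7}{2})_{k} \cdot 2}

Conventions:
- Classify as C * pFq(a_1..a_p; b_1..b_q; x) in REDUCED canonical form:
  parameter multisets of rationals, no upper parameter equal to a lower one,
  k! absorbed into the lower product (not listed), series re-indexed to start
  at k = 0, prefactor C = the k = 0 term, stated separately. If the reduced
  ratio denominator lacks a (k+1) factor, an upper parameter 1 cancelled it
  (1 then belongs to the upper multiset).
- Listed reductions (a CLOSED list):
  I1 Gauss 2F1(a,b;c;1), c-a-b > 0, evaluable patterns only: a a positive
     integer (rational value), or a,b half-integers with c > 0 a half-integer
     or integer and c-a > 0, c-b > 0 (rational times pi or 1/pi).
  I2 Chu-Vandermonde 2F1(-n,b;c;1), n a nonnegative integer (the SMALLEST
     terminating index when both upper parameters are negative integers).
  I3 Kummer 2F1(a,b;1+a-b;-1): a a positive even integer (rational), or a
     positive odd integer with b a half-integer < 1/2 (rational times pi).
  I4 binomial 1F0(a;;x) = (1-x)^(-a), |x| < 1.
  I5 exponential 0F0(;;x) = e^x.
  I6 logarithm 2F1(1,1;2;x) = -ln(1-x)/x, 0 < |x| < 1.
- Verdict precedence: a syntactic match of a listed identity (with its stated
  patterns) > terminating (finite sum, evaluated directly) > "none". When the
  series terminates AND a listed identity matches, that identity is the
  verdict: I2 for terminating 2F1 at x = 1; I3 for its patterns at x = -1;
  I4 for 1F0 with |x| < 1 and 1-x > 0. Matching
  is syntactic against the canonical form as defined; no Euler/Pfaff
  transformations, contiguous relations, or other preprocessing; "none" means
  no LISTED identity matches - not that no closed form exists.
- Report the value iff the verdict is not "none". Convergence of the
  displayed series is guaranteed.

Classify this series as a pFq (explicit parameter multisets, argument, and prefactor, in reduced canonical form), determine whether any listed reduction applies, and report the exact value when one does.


The series (x = -1) is 2F1: upper {-\frac{3}{2}, 1}, lower {\frac{7}{2}}, prefactor -\frac{1}{2}. Verdict: the Kummer evaluation I3 matches (x = -1; c = \frac{7}{2} equals 1+a-b for upper {-\frac{3}{2}, 1}: listed pattern). Its exact value is \left(-\frac{15}{64}\right) \cdot \pi.

The tell: from the first term -\frac{1}{2}: (1)_k (C = -1/2) is k! itself.
Ratio: r(k) = -1 * (k-\frac{3}{2}) (k+1) / [(k+\frac{7}{2}) (k+1)] - rational in k. x = -1; t_0 = -\frac{1}{2}; negate the roots.


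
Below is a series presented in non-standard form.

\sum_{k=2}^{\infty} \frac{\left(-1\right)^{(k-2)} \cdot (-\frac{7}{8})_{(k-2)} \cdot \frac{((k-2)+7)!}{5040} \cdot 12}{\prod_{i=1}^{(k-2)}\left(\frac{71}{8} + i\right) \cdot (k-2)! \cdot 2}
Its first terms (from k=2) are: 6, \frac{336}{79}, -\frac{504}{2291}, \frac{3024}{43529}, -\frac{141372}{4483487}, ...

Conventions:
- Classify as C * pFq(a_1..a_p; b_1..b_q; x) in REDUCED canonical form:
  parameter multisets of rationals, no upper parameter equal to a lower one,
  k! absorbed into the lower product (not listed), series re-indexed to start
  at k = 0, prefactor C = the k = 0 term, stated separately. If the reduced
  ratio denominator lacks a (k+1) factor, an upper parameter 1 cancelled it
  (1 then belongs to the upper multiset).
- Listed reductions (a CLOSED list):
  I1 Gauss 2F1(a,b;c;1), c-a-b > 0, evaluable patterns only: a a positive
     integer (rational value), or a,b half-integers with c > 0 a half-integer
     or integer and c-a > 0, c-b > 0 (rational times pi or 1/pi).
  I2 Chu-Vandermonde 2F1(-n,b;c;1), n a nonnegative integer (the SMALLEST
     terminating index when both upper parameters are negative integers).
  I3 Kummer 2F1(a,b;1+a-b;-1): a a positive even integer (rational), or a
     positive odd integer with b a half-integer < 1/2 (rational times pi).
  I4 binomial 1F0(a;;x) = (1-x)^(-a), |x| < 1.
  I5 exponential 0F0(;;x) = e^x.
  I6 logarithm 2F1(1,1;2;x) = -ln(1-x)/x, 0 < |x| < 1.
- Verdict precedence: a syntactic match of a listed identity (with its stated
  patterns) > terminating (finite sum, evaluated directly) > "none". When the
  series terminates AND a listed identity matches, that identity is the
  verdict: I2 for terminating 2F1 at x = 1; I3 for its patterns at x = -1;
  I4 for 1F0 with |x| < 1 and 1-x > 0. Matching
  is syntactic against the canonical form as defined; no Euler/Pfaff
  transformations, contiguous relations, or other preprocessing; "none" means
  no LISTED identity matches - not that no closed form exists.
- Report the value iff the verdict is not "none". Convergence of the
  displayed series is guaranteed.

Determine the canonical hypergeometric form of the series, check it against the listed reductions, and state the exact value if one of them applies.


x = -1 here; the reduced form reads 2F1, upper {-\frac{7}{8}, 8}, lower {\frac{79}{8}}, C = 6. Verdict: Kummer (I3) fires (x = -1; c = \frac{79}{8} equals 1+a-b for upper {-\frac{7}{8}, 8}: listed pattern). Sum: \frac{330363}{32768}.

Structural cue: t_0 = 6 here, and the constant factors (prefactor 6) combine into one prefactor.
Term ratio: r(k) = -1 * (k-\frac{7}{8}) (k+8) / [(k+\frac{79}{8}) (k+1)] ; factor over Q: parameters, x = -1, and C = 6.


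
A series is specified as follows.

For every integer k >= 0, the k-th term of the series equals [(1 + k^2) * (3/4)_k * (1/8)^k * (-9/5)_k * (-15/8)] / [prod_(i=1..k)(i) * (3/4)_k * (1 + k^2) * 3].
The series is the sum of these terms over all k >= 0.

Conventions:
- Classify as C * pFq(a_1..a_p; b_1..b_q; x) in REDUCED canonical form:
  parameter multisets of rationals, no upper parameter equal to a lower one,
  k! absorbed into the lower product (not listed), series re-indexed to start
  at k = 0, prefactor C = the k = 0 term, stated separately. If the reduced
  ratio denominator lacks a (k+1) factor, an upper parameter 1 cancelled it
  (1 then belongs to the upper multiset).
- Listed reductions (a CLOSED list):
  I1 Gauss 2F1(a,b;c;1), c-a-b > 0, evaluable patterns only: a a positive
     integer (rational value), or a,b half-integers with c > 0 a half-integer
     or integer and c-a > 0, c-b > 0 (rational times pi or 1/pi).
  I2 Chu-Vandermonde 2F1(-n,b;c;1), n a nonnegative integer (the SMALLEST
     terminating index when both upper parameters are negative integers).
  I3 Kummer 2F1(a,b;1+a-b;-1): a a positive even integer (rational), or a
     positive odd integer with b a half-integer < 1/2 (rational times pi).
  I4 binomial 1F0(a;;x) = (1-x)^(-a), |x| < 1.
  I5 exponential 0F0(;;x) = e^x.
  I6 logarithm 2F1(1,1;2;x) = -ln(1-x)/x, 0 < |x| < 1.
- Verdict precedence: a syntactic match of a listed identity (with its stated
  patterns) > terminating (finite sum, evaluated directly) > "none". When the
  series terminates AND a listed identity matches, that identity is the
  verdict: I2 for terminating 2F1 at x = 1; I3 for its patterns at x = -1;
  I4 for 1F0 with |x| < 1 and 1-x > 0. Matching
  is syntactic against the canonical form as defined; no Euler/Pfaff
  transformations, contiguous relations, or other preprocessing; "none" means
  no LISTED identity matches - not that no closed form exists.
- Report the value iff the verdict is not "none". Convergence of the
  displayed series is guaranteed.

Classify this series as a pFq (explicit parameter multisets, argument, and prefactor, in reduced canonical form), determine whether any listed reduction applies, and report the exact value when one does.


At argument 1/8: a 1F0 with upper {-9/5}, lower {-}, scaled by C = -5/8. Verdict at x = 1/8: the binomial series (I4) matches (the 1F0 binomial series: exponent 9/5, x = 1/8). Sum: (-5/8) * (7/8)^(9/5).

First insight: t_0 being -5/8, the product of the first k integers (prefactor -5/8) is k!.
Ratio: r(k) = (1/8) * (k-9/5) / [(k+1)] ; factor over Q: parameters, x = (1/8), and C = -5/8.


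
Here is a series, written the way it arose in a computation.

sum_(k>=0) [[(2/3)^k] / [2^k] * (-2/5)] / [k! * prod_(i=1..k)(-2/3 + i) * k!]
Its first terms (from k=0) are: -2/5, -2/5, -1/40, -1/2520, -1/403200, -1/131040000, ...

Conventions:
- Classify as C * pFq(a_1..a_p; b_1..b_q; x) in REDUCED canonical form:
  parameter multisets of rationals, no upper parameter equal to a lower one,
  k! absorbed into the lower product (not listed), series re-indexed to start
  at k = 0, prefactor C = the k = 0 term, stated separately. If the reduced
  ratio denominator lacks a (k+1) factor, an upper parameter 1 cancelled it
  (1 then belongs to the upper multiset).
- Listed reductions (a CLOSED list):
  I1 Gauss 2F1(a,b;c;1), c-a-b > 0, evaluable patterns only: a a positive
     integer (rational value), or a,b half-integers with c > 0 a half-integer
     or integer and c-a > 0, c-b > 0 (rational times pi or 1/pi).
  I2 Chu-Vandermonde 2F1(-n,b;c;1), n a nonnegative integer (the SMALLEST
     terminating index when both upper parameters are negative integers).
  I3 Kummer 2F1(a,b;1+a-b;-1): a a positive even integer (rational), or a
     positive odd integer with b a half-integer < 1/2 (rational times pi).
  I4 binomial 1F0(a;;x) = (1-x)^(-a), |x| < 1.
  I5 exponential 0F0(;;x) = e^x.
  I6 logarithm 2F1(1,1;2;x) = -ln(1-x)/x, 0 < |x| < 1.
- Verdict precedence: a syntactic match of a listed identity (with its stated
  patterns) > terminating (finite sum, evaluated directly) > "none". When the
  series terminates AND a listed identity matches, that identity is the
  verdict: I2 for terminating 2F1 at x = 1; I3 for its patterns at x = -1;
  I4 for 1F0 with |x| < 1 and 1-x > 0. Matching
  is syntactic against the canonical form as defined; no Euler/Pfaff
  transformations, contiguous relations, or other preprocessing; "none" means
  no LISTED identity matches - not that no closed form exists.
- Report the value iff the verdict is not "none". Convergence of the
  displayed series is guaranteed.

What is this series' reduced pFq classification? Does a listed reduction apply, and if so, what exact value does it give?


At argument 1/3: a 0F2 with upper {-}, lower {1/3, 1}, scaled by C = -2/5. Verdict: none - at argument 1/3 the multisets {-} ; {1/3, 1} match no listed identity.

Key observation: t_0 = -2/5 here, and the two k-th powers (C = -2/5) combine into one argument.
Ratio: r(k) = (1/3) * 1 / [(k+1/3) (k+1) (k+1)] - poly over poly, x = (1/3) from leading terms; C = -2/5 at k = 0.


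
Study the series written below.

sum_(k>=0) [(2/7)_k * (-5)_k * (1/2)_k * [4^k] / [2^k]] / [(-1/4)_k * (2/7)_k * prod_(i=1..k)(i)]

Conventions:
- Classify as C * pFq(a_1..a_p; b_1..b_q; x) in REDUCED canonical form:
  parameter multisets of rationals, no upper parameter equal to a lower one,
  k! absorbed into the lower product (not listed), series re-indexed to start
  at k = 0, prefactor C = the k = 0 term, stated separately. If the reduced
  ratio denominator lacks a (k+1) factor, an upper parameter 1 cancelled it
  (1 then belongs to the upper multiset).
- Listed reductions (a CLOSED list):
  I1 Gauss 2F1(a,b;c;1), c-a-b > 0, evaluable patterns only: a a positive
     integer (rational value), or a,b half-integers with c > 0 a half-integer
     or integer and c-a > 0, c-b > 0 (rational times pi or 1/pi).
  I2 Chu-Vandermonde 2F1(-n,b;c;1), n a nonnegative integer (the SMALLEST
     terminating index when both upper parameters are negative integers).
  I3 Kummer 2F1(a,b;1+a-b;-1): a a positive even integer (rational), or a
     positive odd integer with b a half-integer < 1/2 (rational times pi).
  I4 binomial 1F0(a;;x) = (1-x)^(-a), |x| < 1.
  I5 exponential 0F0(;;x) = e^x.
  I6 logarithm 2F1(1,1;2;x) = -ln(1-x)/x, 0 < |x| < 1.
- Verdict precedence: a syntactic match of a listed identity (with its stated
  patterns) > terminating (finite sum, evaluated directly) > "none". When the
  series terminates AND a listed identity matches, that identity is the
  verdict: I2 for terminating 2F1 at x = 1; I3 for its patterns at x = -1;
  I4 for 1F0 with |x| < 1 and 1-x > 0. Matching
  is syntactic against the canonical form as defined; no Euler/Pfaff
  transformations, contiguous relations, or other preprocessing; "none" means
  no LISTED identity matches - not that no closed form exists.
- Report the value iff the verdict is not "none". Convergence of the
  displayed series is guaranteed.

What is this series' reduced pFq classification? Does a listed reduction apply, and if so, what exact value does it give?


Reduced: x = 2, 2F1, upper = {-5, 1/2}, lower = {-1/4}, C = 1. Verdict: terminating - upper parameter -5 makes this a finite sum (last index 5), evaluated exactly. Exact value: 1201/77.

Key observation: with t_0 = 1, the parameter 2/7 appears in both the upper and lower lists and cancels.
Adjacent-term ratio: r(k) = 2 * (k-5) (k+1/2) / [(k-1/4) (k+1)] - rational in k. x = 2; t_0 = 1; negate the roots.
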